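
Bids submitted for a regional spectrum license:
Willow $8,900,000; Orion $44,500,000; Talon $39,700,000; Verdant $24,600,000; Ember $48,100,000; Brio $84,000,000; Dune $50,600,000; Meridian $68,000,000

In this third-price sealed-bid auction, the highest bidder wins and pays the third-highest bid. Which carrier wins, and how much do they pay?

Bids in order: 84,000,000 (Brio) > 68,000,000 (Meridian) > 50,600,000 (Dune) > 48,100,000 (Ember) > 44,500,000 (Orion) > 39,700,000 (Talon) > …
Brio wins; payment is bid #3 in the ranking = $50,600,000.

Brio pays $50,600,000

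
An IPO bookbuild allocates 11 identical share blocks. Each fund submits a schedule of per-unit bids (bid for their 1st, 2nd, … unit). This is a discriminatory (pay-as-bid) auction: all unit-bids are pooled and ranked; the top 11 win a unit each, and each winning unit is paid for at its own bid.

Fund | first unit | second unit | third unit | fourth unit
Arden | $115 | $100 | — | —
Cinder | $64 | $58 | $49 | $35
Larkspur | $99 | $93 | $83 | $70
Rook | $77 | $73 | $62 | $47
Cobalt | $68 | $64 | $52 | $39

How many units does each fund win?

All unit-bids, highest first — top 11: 115 (Arden-1), 100 (Arden-2), 99 (Larkspur-1), 93 (Larkspur-2), 83 (Larkspur-3), 77 (Rook-1), 73 (Rook-2), 70 (Larkspur-4), 68 (Cobalt-1), 64 (Cinder-1), 64 (Cobalt-2)
Next rejected bid: $62 (not a price — pay-as-bid).
Allocation: Arden 2, Cinder 1, Cobalt 2, Larkspur 4, Rook 2.

Arden 2, Cinder 1, Cobalt 2, Larkspur 4, Rook 2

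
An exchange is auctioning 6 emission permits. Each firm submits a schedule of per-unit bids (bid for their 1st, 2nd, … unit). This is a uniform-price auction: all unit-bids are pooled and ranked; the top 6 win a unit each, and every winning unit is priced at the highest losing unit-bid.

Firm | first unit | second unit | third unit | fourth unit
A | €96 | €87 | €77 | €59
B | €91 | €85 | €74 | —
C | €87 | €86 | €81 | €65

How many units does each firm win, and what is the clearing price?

All unit-bids, highest first — top 6: 96 (A-1), 91 (B-1), 87 (A-2), 87 (C-1), 86 (C-2), 85 (B-2)
Highest rejected unit-bid = €81.
Allocation: A 2, B 2, C 2.

A 2, B 2, C 2; clearing price €81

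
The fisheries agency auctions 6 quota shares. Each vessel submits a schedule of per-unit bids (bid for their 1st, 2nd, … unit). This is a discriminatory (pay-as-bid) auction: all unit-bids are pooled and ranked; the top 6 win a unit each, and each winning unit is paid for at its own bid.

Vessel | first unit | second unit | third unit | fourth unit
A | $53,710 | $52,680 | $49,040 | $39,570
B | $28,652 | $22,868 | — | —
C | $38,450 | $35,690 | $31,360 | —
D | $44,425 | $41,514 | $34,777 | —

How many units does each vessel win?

Pooled unit-bids ranked (top 6): 53,710 (A-1), 52,680 (A-2), 49,040 (A-3), 44,425 (D-1), 41,514 (D-2), 39,570 (A-4)
Next rejected bid: $38,450 (not a price — pay-as-bid).
Allocation: A 4, D 2.

A 4, D 2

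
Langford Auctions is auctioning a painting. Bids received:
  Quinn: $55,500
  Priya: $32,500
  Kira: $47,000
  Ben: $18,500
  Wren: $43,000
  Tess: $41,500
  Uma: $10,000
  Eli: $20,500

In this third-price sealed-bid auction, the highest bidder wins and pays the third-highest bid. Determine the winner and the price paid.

Sorting bids: 55,500 (Quinn) > 47,000 (Kira) > 43,000 (Wren) > 41,500 (Tess) > 32,500 (Priya) > 20,500 (Eli) > …
Quinn wins; payment is bid #3 in the ranking = $43,000.

Quinn pays $43,000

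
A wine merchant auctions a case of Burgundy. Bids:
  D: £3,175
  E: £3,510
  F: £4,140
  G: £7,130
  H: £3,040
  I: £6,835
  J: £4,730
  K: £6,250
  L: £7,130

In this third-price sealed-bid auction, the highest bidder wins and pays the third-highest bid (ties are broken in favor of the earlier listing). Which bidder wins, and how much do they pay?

G pays £6,835

Rule: the highest bidder wins and pays the third-highest bid.
Bids ranked: 7,130 (G) > 7,130 (L) > 6,835 (I) > 6,250 (K) > 4,730 (J) > 4,140 (F) > …
Tie at £7,130 → G wins by tie-break.
G is highest; pays the third-highest bid, £6,835.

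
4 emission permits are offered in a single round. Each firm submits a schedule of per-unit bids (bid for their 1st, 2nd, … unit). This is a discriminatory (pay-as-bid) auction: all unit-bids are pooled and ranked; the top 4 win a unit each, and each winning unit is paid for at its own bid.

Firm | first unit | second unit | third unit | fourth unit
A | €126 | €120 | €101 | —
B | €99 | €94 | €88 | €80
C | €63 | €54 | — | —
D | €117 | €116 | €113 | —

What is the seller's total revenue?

Total revenue: €479

Merging the schedules and taking the best 4: 126 (A-1), 120 (A-2), 117 (D-1), 116 (D-2)
Next rejected bid: €113 (not a price — pay-as-bid).
Each winning unit pays its own bid.
Revenue = 126 + 120 + 117 + 116 = €479.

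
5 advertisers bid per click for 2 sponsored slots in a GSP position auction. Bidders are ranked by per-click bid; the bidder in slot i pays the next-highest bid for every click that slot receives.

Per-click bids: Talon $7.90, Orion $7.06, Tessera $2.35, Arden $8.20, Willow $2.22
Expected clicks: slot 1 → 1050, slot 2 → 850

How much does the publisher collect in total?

Total revenue: $14296.00

Sorting advertisers: $8.20 (Arden) > $7.90 (Talon) > $7.06 (Orion) > …
Slot 1: Arden pays $7.90 × 1050 = $8295.00
Slot 2: Talon pays $7.06 × 850 = $6001.00
Total = $14296.00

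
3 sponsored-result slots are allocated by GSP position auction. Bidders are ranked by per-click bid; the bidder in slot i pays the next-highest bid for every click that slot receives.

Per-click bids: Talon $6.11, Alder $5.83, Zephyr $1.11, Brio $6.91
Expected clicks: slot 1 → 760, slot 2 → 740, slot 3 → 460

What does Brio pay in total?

Brio pays $4643.60

Per-click bids in order: $6.91 (Brio) > $6.11 (Talon) > $5.83 (Alder) > $1.11 (Zephyr)
Brio holds slot 1 → pays next bid $6.11 × 760 clicks = $4643.60.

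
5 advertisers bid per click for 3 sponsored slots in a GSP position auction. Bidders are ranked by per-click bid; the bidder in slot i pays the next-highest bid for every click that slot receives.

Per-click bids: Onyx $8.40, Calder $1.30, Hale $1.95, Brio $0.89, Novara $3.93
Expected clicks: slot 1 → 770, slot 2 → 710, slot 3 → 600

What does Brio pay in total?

Sorting advertisers: $8.40 (Onyx) > $3.93 (Novara) > $1.95 (Hale) > $1.30 (Calder) > …
Brio ranks below slot 3 → no slot, pays nothing.

Brio pays $0.00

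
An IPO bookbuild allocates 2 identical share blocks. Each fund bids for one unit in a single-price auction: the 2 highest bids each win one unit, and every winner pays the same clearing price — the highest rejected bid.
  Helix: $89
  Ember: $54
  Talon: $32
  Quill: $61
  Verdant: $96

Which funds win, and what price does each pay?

Ordering the bids: 96 (Verdant), 89 (Helix), 61 (Quill), 54 (Ember), …
The 2 highest are Verdant, Helix.
Clearing price = highest rejected bid = $61.

Verdant, Helix; each pays $61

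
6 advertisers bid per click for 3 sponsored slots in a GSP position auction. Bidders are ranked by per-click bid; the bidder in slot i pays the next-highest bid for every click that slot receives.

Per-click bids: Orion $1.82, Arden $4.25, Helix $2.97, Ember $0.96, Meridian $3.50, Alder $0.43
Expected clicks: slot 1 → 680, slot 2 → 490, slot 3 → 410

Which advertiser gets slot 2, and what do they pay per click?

Meridian; $2.97 per click

Ranked by bid: $4.25 (Arden) > $3.50 (Meridian) > $2.97 (Helix) > $1.82 (Orion) > …
Slot 2 goes to the second-ranked bidder, Meridian, who pays the next bid down: $2.97/click.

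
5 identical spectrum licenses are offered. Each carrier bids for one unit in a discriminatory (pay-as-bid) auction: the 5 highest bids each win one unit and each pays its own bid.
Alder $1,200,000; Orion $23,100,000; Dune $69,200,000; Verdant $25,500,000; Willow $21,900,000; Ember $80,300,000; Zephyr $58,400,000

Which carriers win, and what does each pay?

Ember $80,300,000, Dune $69,200,000, Zephyr $58,400,000, Verdant $25,500,000, Orion $23,100,000

Ordering the bids: 80,300,000 (Ember), 69,200,000 (Dune), 58,400,000 (Zephyr), 25,500,000 (Verdant), 23,100,000 (Orion), 21,900,000 (Willow), 1,200,000 (Alder)
Top 5: Ember, Dune, Zephyr, Verdant, Orion.
Each winner pays its own bid: Ember $80,300,000, Dune $69,200,000, Zephyr $58,400,000, Verdant $25,500,000, Orion $23,100,000.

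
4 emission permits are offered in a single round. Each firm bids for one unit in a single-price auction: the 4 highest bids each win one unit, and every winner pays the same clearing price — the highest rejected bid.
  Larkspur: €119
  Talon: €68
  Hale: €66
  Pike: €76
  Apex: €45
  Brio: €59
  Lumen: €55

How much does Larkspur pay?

Larkspur pays €59

Sorting: 119 (Larkspur), 76 (Pike), 68 (Talon), 66 (Hale), 59 (Brio), 55 (Lumen), …
Winners (4 units): Larkspur, Pike, Talon, Hale.
Clearing price = highest rejected bid = €59.
Larkspur wins → pays €59.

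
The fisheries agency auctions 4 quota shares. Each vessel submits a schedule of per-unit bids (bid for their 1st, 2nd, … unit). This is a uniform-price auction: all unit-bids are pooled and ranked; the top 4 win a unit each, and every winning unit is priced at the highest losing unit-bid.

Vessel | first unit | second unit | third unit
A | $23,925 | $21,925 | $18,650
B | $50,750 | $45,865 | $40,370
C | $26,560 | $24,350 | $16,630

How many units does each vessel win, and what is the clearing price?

B 3, C 1; clearing price $24,350

Merging the schedules and taking the best 4: 50,750 (B-1), 45,865 (B-2), 40,370 (B-3), 26,560 (C-1)
First bid not allocated: $24,350.
Allocation: B 3, C 1.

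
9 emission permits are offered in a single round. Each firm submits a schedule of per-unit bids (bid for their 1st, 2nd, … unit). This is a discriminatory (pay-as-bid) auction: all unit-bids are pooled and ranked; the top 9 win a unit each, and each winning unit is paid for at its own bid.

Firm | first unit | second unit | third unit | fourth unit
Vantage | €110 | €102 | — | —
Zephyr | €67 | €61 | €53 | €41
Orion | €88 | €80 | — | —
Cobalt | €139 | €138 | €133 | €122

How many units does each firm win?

Cobalt 4, Orion 2, Vantage 2, Zephyr 1

Pooled unit-bids ranked (top 9): 139 (Cobalt-1), 138 (Cobalt-2), 133 (Cobalt-3), 122 (Cobalt-4), 110 (Vantage-1), 102 (Vantage-2), 88 (Orion-1), 80 (Orion-2), 67 (Zephyr-1)
Next rejected bid: €61 (not a price — pay-as-bid).
Allocation: Cobalt 4, Orion 2, Vantage 2, Zephyr 1.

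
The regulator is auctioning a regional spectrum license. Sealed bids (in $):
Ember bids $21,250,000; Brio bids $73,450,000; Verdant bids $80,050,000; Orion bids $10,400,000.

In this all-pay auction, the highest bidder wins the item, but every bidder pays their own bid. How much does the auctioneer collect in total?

Total revenue: $185,150,000

Sorting bids: 80,050,000 (Verdant) > 73,450,000 (Brio) > 21,250,000 (Ember) > 10,400,000 (Orion)
Every bidder forfeits their bid regardless of winning.
Revenue = 21,250,000 + 73,450,000 + 80,050,000 + 10,400,000 = $185,150,000.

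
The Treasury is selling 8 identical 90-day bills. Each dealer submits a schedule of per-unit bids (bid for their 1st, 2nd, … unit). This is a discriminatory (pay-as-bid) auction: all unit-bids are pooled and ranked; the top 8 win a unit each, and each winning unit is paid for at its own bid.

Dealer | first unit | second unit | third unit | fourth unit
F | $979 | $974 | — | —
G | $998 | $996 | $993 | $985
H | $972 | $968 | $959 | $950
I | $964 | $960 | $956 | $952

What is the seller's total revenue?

All unit-bids, highest first — top 8: 998 (G-1), 996 (G-2), 993 (G-3), 985 (G-4), 979 (F-1), 974 (F-2), 972 (H-1), 968 (H-2)
Next rejected bid: $964 (not a price — pay-as-bid).
Each winning unit pays its own bid.
Revenue = 998 + 996 + 993 + 985 + 979 + 974 + 972 + 968 = $7,865.

Total revenue: $7,865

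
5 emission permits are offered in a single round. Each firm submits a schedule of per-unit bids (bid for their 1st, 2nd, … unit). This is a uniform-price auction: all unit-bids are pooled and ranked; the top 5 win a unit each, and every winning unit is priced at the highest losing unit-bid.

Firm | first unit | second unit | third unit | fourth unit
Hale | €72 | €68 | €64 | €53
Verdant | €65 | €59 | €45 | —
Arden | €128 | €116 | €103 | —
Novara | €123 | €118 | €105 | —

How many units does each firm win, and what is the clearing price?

Arden 2, Novara 3; clearing price €103

All unit-bids, highest first — top 5: 128 (Arden-1), 123 (Novara-1), 118 (Novara-2), 116 (Arden-2), 105 (Novara-3)
First bid not allocated: €103.
Allocation: Arden 2, Novara 3.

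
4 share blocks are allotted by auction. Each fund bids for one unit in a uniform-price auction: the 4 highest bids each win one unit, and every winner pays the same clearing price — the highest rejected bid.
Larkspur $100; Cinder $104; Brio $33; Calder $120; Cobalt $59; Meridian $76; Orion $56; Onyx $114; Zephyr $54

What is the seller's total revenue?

Total revenue: $304

Sorting: 120 (Calder), 114 (Onyx), 104 (Cinder), 100 (Larkspur), 76 (Meridian), 59 (Cobalt), …
Winners (4 units): Calder, Onyx, Cinder, Larkspur.
First losing bid is Meridian's $76, which sets the uniform price.
Total revenue = 4 × $76 = $304.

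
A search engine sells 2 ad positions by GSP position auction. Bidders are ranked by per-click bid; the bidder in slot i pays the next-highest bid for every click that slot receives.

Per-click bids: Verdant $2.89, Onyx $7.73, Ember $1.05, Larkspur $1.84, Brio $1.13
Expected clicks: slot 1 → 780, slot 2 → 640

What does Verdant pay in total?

Verdant pays $1177.60

Sorting advertisers: $7.73 (Onyx) > $2.89 (Verdant) > $1.84 (Larkspur) > …
Verdant holds slot 2 → pays next bid $1.84 × 640 clicks = $1177.60.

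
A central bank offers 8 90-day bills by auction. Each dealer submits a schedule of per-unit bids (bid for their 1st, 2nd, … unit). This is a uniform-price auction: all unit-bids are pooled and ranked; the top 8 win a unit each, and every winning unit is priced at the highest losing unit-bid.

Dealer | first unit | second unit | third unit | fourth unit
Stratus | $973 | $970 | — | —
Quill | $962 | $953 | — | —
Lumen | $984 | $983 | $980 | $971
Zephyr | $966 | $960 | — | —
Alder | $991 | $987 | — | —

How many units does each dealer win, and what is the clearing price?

Merging the schedules and taking the best 8: 991 (Alder-1), 987 (Alder-2), 984 (Lumen-1), 983 (Lumen-2), 980 (Lumen-3), 973 (Stratus-1), 971 (Lumen-4), 970 (Stratus-2)
The (k+1)-th unit-bid is $966.
Allocation: Alder 2, Lumen 4, Stratus 2.

Alder 2, Lumen 4, Stratus 2; clearing price $966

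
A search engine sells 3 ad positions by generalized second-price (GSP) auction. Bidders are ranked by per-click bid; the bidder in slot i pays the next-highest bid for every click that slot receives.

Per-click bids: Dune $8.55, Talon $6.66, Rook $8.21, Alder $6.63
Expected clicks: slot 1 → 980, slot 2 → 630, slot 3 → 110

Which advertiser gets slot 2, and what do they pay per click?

Sorting advertisers: $8.55 (Dune) > $8.21 (Rook) > $6.66 (Talon) > $6.63 (Alder)
Slot 2 goes to the second-ranked bidder, Rook, who pays the next bid down: $6.66/click.

Rook; $6.66 per click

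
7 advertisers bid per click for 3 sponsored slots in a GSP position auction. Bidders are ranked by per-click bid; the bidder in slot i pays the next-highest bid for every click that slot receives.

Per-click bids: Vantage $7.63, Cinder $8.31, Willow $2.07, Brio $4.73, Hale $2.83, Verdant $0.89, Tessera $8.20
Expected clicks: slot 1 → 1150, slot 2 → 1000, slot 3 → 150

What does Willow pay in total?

Willow pays $0.00

Per-click bids in order: $8.31 (Cinder) > $8.20 (Tessera) > $7.63 (Vantage) > $4.73 (Brio) > …
Willow ranks below slot 3 → no slot, pays nothing.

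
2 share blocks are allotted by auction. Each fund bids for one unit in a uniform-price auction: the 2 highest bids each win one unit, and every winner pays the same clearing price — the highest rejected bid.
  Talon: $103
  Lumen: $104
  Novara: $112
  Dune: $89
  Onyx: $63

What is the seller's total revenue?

Sorting: 112 (Novara), 104 (Lumen), 103 (Talon), 89 (Dune), …
The 2 highest are Novara, Lumen.
First losing bid is Talon's $103, which sets the uniform price.
Total revenue = 2 × $103 = $206.

Total revenue: $206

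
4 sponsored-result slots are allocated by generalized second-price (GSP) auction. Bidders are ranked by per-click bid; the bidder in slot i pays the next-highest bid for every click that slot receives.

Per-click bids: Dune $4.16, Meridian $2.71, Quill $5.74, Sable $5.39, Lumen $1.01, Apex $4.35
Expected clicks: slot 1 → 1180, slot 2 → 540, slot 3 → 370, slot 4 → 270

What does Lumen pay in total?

Per-click bids in order: $5.74 (Quill) > $5.39 (Sable) > $4.35 (Apex) > $4.16 (Dune) > $2.71 (Meridian) > …
Lumen ranks below slot 4 → no slot, pays nothing.

Lumen pays $0.00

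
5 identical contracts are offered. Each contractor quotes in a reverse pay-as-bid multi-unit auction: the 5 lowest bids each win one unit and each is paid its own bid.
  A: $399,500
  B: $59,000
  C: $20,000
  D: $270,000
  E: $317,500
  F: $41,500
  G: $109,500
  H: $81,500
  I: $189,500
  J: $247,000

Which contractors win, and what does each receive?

C $20,000, F $41,500, B $59,000, H $81,500, G $109,500

Sorting: 20,000 (C), 41,500 (F), 59,000 (B), 81,500 (H), 109,500 (G), 189,500 (I), 247,000 (J), …
Lowest 5: C, F, B, H, G.
Each winner is paid its own bid: C $20,000, F $41,500, B $59,000, H $81,500, G $109,500.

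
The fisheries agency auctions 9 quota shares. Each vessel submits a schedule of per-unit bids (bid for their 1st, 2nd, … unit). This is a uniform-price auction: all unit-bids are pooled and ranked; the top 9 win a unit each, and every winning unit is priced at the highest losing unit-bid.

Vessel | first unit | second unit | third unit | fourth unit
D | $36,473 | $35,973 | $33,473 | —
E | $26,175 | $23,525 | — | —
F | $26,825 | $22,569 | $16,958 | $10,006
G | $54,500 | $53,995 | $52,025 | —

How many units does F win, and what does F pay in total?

Merging the schedules and taking the best 9: 54,500 (G-1), 53,995 (G-2), 52,025 (G-3), 36,473 (D-1), 35,973 (D-2), 33,473 (D-3), 26,825 (F-1), 26,175 (E-1), 23,525 (E-2)
First bid not allocated: $22,569.
F wins 1 unit(s) at $22,569 each.

F: 1 unit, pays $22,569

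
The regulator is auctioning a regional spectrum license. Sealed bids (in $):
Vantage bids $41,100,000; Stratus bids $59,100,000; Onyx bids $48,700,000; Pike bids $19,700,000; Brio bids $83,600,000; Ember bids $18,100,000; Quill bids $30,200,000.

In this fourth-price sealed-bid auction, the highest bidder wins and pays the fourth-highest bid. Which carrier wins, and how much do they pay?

Bids ranked: 83,600,000 (Brio) > 59,100,000 (Stratus) > 48,700,000 (Onyx) > 41,100,000 (Vantage) > 30,200,000 (Quill) > 19,700,000 (Pike) > …
Brio is highest; pays the fourth-highest bid, $41,100,000.

Brio pays $41,100,000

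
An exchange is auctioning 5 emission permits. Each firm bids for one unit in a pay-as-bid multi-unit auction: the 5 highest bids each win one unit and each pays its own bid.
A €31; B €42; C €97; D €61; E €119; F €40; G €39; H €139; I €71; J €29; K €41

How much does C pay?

C pays €97

Bids ranked high→low: 139 (H), 119 (E), 97 (C), 71 (I), 61 (D), 42 (B), 41 (K), …
Top 5: H, E, C, I, D.
C wins → own bid €97.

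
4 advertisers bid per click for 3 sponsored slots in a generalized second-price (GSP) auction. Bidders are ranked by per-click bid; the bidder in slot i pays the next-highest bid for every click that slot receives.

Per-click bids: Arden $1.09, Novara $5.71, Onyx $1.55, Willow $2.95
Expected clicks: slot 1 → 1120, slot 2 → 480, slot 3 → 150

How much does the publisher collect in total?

Total revenue: $4211.50

Sorting advertisers: $5.71 (Novara) > $2.95 (Willow) > $1.55 (Onyx) > $1.09 (Arden)
Slot 1: Novara pays $2.95 × 1120 = $3304.00
Slot 2: Willow pays $1.55 × 480 = $744.00
Slot 3: Onyx pays $1.09 × 150 = $163.50
Total = $4211.50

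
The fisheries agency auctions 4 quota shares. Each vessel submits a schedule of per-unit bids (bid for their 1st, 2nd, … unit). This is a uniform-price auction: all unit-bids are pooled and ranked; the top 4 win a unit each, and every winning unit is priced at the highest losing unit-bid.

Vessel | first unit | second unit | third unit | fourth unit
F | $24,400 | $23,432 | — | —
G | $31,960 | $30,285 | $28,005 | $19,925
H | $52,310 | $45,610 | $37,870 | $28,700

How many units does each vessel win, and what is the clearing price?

Pooled unit-bids ranked (top 4): 52,310 (H-1), 45,610 (H-2), 37,870 (H-3), 31,960 (G-1)
First bid not allocated: $30,285.
Allocation: G 1, H 3.

G 1, H 3; clearing price $30,285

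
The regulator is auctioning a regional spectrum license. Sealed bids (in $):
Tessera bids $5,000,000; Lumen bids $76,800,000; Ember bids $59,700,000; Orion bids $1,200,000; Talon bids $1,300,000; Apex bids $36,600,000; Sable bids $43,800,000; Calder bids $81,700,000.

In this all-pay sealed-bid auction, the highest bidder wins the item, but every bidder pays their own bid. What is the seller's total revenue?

Total revenue: $306,100,000

Bids in order: 81,700,000 (Calder) > 76,800,000 (Lumen) > 59,700,000 (Ember) > 43,800,000 (Sable) > 36,600,000 (Apex) > 5,000,000 (Tessera) > …
Every bidder forfeits their bid regardless of winning.
Revenue = 5,000,000 + 76,800,000 + 59,700,000 + 1,200,000 + 1,300,000 + 36,600,000 + 43,800,000 + 81,700,000 = $306,100,000.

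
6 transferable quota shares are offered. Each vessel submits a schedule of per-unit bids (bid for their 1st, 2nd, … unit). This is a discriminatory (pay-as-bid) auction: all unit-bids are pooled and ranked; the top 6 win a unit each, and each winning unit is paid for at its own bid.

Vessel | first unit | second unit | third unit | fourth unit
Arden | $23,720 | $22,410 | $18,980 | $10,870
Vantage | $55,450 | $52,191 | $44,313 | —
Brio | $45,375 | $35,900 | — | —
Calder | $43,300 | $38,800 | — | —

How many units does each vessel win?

Brio 1, Calder 2, Vantage 3

All unit-bids, highest first — top 6: 55,450 (Vantage-1), 52,191 (Vantage-2), 45,375 (Brio-1), 44,313 (Vantage-3), 43,300 (Calder-1), 38,800 (Calder-2)
Next rejected bid: $35,900 (not a price — pay-as-bid).
Allocation: Brio 1, Calder 2, Vantage 3.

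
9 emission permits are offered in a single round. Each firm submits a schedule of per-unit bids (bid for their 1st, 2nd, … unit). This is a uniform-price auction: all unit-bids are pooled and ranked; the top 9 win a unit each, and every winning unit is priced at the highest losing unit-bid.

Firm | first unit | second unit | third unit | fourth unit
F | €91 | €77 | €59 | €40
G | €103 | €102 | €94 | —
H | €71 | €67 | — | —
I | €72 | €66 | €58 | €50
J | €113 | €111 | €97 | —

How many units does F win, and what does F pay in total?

F: 2 units, pays €142

Pooled unit-bids ranked (top 9): 113 (J-1), 111 (J-2), 103 (G-1), 102 (G-2), 97 (J-3), 94 (G-3), 91 (F-1), 77 (F-2), 72 (I-1)
The (k+1)-th unit-bid is €71.
F wins 2 unit(s) at €71 each.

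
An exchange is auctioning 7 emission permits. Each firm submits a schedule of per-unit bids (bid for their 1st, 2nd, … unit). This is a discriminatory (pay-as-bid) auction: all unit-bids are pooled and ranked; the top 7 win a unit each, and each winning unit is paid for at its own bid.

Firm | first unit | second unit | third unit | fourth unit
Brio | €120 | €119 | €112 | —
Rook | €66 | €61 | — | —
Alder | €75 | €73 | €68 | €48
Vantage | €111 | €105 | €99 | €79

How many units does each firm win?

Pooled unit-bids ranked (top 7): 120 (Brio-1), 119 (Brio-2), 112 (Brio-3), 111 (Vantage-1), 105 (Vantage-2), 99 (Vantage-3), 79 (Vantage-4)
Next rejected bid: €75 (not a price — pay-as-bid).
Allocation: Brio 3, Vantage 4.

Brio 3, Vantage 4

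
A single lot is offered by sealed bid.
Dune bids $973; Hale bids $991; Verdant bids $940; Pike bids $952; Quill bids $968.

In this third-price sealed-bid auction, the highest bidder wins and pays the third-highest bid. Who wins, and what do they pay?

Hale pays $968

Bids in order: 991 (Hale) > 973 (Dune) > 968 (Quill) > 952 (Pike) > 940 (Verdant)
Hale wins; payment is bid #3 in the ranking = $968.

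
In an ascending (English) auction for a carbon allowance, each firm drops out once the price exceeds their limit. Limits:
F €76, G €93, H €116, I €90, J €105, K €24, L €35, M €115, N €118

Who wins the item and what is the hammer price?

N wins at €116

Limits in order: 118 (N) > 116 (H) > 115 (M) > 105 (J) > 93 (G) > 90 (I) > …
Bidding ends when H exits at €116; N takes it.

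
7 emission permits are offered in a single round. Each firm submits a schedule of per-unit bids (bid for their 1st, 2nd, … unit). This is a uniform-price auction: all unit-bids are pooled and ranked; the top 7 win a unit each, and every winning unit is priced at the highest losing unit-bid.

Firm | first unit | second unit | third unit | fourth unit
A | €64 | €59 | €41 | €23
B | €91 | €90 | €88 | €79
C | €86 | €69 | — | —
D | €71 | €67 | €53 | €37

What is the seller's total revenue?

Total revenue: €469

Merging the schedules and taking the best 7: 91 (B-1), 90 (B-2), 88 (B-3), 86 (C-1), 79 (B-4), 71 (D-1), 69 (C-2)
The (k+1)-th unit-bid is €67.
Allocation: B 4, C 2, D 1. Every unit priced at €67.
Revenue = 7 × 67 = €469.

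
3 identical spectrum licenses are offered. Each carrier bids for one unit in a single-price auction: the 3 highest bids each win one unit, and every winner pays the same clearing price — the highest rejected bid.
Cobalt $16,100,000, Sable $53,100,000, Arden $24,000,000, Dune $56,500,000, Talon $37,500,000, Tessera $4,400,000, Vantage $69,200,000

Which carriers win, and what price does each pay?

Bids ranked high→low: 69,200,000 (Vantage), 56,500,000 (Dune), 53,100,000 (Sable), 37,500,000 (Talon), 24,000,000 (Arden), …
The 3 highest are Vantage, Dune, Sable.
Highest unsuccessful bid: $37,500,000 → clearing price.

Vantage, Dune, Sable; each pays $37,500,000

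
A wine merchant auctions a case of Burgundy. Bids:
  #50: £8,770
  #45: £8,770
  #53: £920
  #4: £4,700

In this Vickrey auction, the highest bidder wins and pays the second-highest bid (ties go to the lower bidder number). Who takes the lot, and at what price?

Vickrey auction: the highest bidder wins and pays the second-highest bid.
Bids ranked: 8,770 (#45) > 8,770 (#50) > 4,700 (#4) > 920 (#53)
#45 and #50 tie at £8,770; tie-break gives it to #45.
Second-price: #45 pays #50's bid of £8,770.

#45 pays £8,770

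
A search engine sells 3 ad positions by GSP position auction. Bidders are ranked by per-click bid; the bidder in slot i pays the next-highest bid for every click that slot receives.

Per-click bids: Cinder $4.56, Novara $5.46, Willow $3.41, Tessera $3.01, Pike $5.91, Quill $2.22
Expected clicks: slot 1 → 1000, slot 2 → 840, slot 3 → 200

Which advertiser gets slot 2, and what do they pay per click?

Novara; $4.56 per click

Per-click bids in order: $5.91 (Pike) > $5.46 (Novara) > $4.56 (Cinder) > $3.41 (Willow) > …
Slot 2 goes to the second-ranked bidder, Novara, who pays the next bid down: $4.56/click.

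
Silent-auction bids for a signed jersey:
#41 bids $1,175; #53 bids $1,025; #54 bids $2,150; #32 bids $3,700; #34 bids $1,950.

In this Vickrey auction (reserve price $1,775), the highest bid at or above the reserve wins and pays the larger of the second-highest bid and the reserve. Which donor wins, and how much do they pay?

Sorting bids: 3,700 (#32) > 2,150 (#54) > 1,950 (#34) > 1,175 (#41) > 1,025 (#53)
#32 has the top bid at or above the reserve ($3,700).
Second-highest bid $2,150 exceeds the reserve $1,775 → payment $2,150.

#32 pays $2,150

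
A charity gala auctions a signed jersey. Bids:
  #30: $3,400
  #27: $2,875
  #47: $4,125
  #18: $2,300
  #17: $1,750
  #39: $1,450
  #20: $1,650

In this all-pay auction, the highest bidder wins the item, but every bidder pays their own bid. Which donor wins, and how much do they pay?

Bids in order: 4,125 (#47) > 3,400 (#30) > 2,875 (#27) > 2,300 (#18) > 1,750 (#17) > 1,650 (#20) > …
#47 is highest and takes the item; every bidder forfeits their bid.

#47 pays $4,125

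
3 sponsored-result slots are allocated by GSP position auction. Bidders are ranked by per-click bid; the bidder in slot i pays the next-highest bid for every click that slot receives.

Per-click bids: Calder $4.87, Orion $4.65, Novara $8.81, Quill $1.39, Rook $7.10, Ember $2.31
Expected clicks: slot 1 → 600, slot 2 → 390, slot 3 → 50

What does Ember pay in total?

Ember pays $0.00

Sorting advertisers: $8.81 (Novara) > $7.10 (Rook) > $4.87 (Calder) > $4.65 (Orion) > …
Ember ranks below slot 3 → no slot, pays nothing.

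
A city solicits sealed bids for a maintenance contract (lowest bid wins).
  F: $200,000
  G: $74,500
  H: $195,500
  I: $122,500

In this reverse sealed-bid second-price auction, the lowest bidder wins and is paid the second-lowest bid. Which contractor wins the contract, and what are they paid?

Bids in order: 74,500 (G) < 122,500 (I) < 195,500 (H) < 200,000 (F)
G is lowest; is paid the second-lowest bid, $122,500.

G is paid $122,500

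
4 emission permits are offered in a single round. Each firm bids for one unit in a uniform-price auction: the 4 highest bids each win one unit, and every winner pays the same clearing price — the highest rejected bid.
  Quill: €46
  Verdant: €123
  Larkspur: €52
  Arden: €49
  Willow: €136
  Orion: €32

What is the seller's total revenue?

Total revenue: €184

Sorting: 136 (Willow), 123 (Verdant), 52 (Larkspur), 49 (Arden), 46 (Quill), 32 (Orion)
Top 4: Willow, Verdant, Larkspur, Arden.
First losing bid is Quill's €46, which sets the uniform price.
Total revenue = 4 × €46 = €184.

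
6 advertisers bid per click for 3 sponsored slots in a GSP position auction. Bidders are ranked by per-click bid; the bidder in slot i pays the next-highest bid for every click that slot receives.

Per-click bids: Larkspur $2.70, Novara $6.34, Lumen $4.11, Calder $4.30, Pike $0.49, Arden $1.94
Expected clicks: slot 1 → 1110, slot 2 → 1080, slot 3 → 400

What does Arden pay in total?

Ranked by bid: $6.34 (Novara) > $4.30 (Calder) > $4.11 (Lumen) > $2.70 (Larkspur) > …
Arden ranks below slot 3 → no slot, pays nothing.

Arden pays $0.00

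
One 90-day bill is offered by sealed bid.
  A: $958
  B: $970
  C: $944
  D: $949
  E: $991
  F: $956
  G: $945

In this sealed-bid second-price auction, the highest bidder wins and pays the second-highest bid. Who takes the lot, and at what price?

Bids ranked: 991 (E) > 970 (B) > 958 (A) > 956 (F) > 949 (D) > 945 (G) > …
E is highest; pays the second-highest bid, $970.

E pays $970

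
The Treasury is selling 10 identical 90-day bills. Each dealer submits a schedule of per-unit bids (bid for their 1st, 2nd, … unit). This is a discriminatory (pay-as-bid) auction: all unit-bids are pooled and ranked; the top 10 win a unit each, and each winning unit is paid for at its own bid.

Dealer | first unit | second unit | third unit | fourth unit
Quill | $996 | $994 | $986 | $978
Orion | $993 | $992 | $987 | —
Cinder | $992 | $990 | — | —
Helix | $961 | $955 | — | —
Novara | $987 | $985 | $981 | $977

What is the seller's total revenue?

Total revenue: $9,902

Pooled unit-bids ranked (top 10): 996 (Quill-1), 994 (Quill-2), 993 (Orion-1), 992 (Orion-2), 992 (Cinder-1), 990 (Cinder-2), 987 (Orion-3), 987 (Novara-1), 986 (Quill-3), 985 (Novara-2)
Next rejected bid: $981 (not a price — pay-as-bid).
Each winning unit pays its own bid.
Revenue = 996 + 994 + 993 + 992 + 992 + 990 + 987 + 987 + 986 + 985 = $9,902.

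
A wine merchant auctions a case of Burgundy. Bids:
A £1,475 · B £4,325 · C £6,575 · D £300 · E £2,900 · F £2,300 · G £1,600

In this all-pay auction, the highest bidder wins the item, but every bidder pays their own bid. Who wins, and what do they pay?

C pays £6,575

Bids in order: 6,575 (C) > 4,325 (B) > 2,900 (E) > 2,300 (F) > 1,600 (G) > 1,475 (A) > …
C is highest and takes the item; every bidder forfeits their bid.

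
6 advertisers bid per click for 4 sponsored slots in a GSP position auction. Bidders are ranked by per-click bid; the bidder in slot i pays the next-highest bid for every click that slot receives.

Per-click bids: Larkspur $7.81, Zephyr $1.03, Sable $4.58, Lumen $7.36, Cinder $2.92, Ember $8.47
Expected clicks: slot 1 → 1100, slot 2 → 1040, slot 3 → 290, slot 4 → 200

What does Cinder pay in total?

Ranked by bid: $8.47 (Ember) > $7.81 (Larkspur) > $7.36 (Lumen) > $4.58 (Sable) > $2.92 (Cinder) > …
Cinder ranks below slot 4 → no slot, pays nothing.

Cinder pays $0.00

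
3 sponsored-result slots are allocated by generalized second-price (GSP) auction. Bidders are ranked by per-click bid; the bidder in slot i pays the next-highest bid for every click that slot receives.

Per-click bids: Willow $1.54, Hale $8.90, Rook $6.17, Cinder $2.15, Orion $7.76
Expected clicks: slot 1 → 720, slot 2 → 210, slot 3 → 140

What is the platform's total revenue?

Ranked by bid: $8.90 (Hale) > $7.76 (Orion) > $6.17 (Rook) > $2.15 (Cinder) > …
Slot 1: Hale pays $7.76 × 720 = $5587.20
Slot 2: Orion pays $6.17 × 210 = $1295.70
Slot 3: Rook pays $2.15 × 140 = $301.00
Total = $7183.90

Total revenue: $7183.90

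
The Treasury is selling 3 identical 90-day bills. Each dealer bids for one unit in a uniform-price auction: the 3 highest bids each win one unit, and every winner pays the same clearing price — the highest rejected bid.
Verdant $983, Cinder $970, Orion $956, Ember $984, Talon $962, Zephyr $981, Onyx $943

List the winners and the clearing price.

Bids ranked high→low: 984 (Ember), 983 (Verdant), 981 (Zephyr), 970 (Cinder), 962 (Talon), …
Top 3: Ember, Verdant, Zephyr.
Highest unsuccessful bid: $970 → clearing price.

Ember, Verdant, Zephyr; each pays $970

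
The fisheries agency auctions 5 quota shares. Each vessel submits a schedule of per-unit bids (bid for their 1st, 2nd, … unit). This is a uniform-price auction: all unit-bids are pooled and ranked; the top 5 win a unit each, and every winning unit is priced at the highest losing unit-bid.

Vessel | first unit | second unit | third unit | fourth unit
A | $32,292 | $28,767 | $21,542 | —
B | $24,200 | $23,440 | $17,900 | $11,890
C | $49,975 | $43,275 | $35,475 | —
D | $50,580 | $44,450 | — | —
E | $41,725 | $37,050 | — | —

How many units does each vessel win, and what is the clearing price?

C 2, D 2, E 1; clearing price $37,050

Merging the schedules and taking the best 5: 50,580 (D-1), 49,975 (C-1), 44,450 (D-2), 43,275 (C-2), 41,725 (E-1)
The (k+1)-th unit-bid is $37,050.
Allocation: C 2, D 2, E 1.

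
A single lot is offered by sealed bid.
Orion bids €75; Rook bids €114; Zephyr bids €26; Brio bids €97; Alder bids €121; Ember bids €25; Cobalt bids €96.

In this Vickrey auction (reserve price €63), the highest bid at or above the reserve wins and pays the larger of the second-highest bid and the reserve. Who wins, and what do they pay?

Alder pays €114

Sorting bids: 121 (Alder) > 114 (Rook) > 97 (Brio) > 96 (Cobalt) > 75 (Orion) > 26 (Zephyr) > …
Highest eligible bid: Alder at €121.
Second-highest bid €114 exceeds the reserve €63 → payment €114.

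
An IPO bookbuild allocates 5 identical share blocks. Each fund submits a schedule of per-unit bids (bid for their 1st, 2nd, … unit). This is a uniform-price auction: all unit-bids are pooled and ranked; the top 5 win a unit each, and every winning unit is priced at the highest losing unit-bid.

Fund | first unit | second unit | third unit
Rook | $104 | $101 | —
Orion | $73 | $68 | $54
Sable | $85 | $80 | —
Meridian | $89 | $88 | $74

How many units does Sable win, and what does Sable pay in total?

Pooled unit-bids ranked (top 5): 104 (Rook-1), 101 (Rook-2), 89 (Meridian-1), 88 (Meridian-2), 85 (Sable-1)
The (k+1)-th unit-bid is $80.
Sable wins 1 unit(s) at $80 each.

Sable: 1 unit, pays $80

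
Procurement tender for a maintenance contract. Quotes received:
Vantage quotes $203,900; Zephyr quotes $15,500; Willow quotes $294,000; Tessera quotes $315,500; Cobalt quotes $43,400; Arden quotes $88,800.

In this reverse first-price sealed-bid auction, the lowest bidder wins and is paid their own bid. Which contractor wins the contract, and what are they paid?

Zephyr is paid $15,500

Bids ranked: 15,500 (Zephyr) < 43,400 (Cobalt) < 88,800 (Arden) < 203,900 (Vantage) < 294,000 (Willow) < 315,500 (Tessera)
Zephyr is lowest → is paid own bid, $15,500.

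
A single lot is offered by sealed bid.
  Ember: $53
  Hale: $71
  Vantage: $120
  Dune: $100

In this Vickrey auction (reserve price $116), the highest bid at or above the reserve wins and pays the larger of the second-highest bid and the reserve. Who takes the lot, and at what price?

Bids in order: 120 (Vantage) > 100 (Dune) > 71 (Hale) > 53 (Ember)
Highest eligible bid: Vantage at $120.
Second-highest bid $100 is below the reserve $116, so the reserve binds → payment $116.

Vantage pays $116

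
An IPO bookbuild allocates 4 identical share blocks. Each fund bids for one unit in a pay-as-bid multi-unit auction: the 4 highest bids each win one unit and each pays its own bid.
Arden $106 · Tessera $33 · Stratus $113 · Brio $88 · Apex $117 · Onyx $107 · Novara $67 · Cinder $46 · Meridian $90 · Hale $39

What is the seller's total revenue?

Sorting: 117 (Apex), 113 (Stratus), 107 (Onyx), 106 (Arden), 90 (Meridian), 88 (Brio), …
The 4 highest are Apex, Stratus, Onyx, Arden.
Total revenue = 117 + 113 + 107 + 106 = $443.

Total revenue: $443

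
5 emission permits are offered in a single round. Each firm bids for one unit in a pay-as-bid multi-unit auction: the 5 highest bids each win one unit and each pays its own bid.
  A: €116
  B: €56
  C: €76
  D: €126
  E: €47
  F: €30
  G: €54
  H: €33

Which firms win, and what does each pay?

Ordering the bids: 126 (D), 116 (A), 76 (C), 56 (B), 54 (G), 47 (E), 33 (H), …
The 5 highest are D, A, C, B, G.
Each winner pays its own bid: D €126, A €116, C €76, B €56, G €54.

D €126, A €116, C €76, B €56, G €54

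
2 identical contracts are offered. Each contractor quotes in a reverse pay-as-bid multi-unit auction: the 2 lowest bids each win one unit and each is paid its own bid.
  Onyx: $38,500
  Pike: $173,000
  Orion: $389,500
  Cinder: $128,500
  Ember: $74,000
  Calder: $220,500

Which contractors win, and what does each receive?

Onyx $38,500, Ember $74,000

Ordering the bids: 38,500 (Onyx), 74,000 (Ember), 128,500 (Cinder), 173,000 (Pike), …
The 2 lowest are Onyx, Ember.
Each winner is paid its own bid: Onyx $38,500, Ember $74,000.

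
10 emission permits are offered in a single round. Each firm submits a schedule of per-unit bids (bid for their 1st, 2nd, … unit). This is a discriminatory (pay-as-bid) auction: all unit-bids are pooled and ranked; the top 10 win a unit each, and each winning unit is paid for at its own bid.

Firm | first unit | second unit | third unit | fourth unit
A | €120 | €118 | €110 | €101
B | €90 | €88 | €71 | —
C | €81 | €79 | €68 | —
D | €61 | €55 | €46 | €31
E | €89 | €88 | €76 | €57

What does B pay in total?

All unit-bids, highest first — top 10: 120 (A-1), 118 (A-2), 110 (A-3), 101 (A-4), 90 (B-1), 89 (E-1), 88 (B-2), 88 (E-2), 81 (C-1), 79 (C-2)
Next rejected bid: €76 (not a price — pay-as-bid).
B's winning unit-bids: 90 + 88 = €178.

B pays €178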